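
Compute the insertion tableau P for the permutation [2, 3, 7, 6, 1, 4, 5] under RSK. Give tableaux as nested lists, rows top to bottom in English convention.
P = [[1, 3, 4, 5], [2, 6], [7]]

Insert 2: appended to row 1. P = [[2]].
Insert 3: appended to row 1. P = [[2, 3]].
Insert 7: appended to row 1. P = [[2, 3, 7]].
Insert 6: 6 bumps 7 from row 1; 7 starts row 2. P = [[2, 3, 6], [7]].
Insert 1: 1 bumps 2 from row 1; 2 bumps 7 from row 2; 7 starts row 3. P = [[1, 3, 6], [2], [7]].
Insert 4: 4 bumps 6 from row 1; 6 appends to row 2. P = [[1, 3, 4], [2, 6], [7]].
Insert 5: appended to row 1. P = [[1, 3, 4, 5], [2, 6], [7]].

So P = [[1, 3, 4, 5], [2, 6], [7]].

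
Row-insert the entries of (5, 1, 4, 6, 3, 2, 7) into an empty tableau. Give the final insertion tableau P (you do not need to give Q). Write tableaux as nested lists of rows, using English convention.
P = [[1, 2, 6, 7], [3], [4], [5]]

Insert 5: appended to row 1. P = [[5]].
Insert 1: 1 bumps 5 from row 1; 5 starts row 2. P = [[1], [5]].
Insert 4: appended to row 1. P = [[1, 4], [5]].
Insert 6: appended to row 1. P = [[1, 4, 6], [5]].
Insert 3: 3 bumps 4 from row 1; 4 bumps 5 from row 2; 5 starts row 3. P = [[1, 3, 6], [4], [5]].
Insert 2: 2 bumps 3 from row 1; 3 bumps 4 from row 2; 4 bumps 5 from row 3; 5 starts row 4. P = [[1, 2, 6], [3], [4], [5]].
Insert 7: appended to row 1. P = [[1, 2, 6, 7], [3], [4], [5]].

So P = [[1, 2, 6, 7], [3], [4], [5]].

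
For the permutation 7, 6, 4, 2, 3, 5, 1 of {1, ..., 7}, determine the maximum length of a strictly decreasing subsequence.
5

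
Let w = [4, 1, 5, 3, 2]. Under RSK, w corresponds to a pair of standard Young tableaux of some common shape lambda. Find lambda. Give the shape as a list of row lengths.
[2, 2, 1]

Row-insert each entry into an empty tableau.

After inserting 4: P = [[4]].
After inserting 1: P = [[1], [4]].
After inserting 5: P = [[1, 5], [4]].
After inserting 3: P = [[1, 3], [4, 5]].
After inserting 2: P = [[1, 2], [3, 5], [4]].

The final insertion tableau P = [[1, 2], [3, 5], [4]] has shape [2, 2, 1].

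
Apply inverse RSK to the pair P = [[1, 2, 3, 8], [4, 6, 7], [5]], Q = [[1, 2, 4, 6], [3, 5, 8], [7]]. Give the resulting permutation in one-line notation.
Reverse the RSK construction: for i from n down to 1, find the cell of Q containing i, remove the entry at that cell from P, and reverse-bump it up through P; the value ejected from row 1 is w(i).

Step i=8: Q has 8 at row 2, column 3; remove 7 from row 2 of P and reverse-bump: 7 enters row 1 and ejects 3. So w(8) = 3. P is now [[1, 2, 7, 8], [4, 6], [5]].
Step i=7: Q has 7 at row 3, column 1; remove 5 from row 3 of P and reverse-bump: 5 enters row 2 and ejects 4; 4 enters row 1 and ejects 2. So w(7) = 2. P is now [[1, 4, 7, 8], [5, 6]].
Step i=6: Q has 6 at row 1, column 4; remove that cell from P, ejecting 8. So w(6) = 8. P is now [[1, 4, 7], [5, 6]].
Step i=5: Q has 5 at row 2, column 2; remove 6 from row 2 of P and reverse-bump: 6 enters row 1 and ejects 4. So w(5) = 4. P is now [[1, 6, 7], [5]].
Step i=4: Q has 4 at row 1, column 3; remove that cell from P, ejecting 7. So w(4) = 7. P is now [[1, 6], [5]].
Step i=3: Q has 3 at row 2, column 1; remove 5 from row 2 of P and reverse-bump: 5 enters row 1 and ejects 1. So w(3) = 1. P is now [[5, 6]].
Step i=2: Q has 2 at row 1, column 2; remove that cell from P, ejecting 6. So w(2) = 6. P is now [[5]].
Step i=1: Q has 1 at row 1, column 1; remove that cell from P, ejecting 5. So w(1) = 5. P is now [].

So w = 5 6 1 7 4 8 2 3.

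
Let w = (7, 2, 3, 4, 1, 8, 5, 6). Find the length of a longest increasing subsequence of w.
5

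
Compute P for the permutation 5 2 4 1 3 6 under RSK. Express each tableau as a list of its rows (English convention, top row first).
Insert 5: appended to row 1. P = [[5]].
Insert 2: 2 bumps 5 from row 1; 5 starts row 2. P = [[2], [5]].
Insert 4: appended to row 1. P = [[2, 4], [5]].
Insert 1: 1 bumps 2 from row 1; 2 bumps 5 from row 2; 5 starts row 3. P = [[1, 4], [2], [5]].
Insert 3: 3 bumps 4 from row 1; 4 appends to row 2. P = [[1, 3], [2, 4], [5]].
Insert 6: appended to row 1. P = [[1, 3, 6], [2, 4], [5]].

So P = [[1, 3, 6], [2, 4], [5]].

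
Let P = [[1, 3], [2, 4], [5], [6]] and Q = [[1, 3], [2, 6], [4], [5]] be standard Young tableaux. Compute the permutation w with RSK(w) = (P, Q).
6 2 5 4 1 3

Reverse the RSK construction: for i from n down to 1, find the cell of Q containing i, remove the entry at that cell from P, and reverse-bump it up through P; the value ejected from row 1 is w(i).

Step i=6: Q has 6 at row 2, column 2; remove 4 from row 2 of P and reverse-bump: 4 enters row 1 and ejects 3. So w(6) = 3. P is now [[1, 4], [2], [5], [6]].
Step i=5: Q has 5 at row 4, column 1; remove 6 from row 4 of P and reverse-bump: 6 enters row 3 and ejects 5; 5 enters row 2 and ejects 2; 2 enters row 1 and ejects 1. So w(5) = 1. P is now [[2, 4], [5], [6]].
Step i=4: Q has 4 at row 3, column 1; remove 6 from row 3 of P and reverse-bump: 6 enters row 2 and ejects 5; 5 enters row 1 and ejects 4. So w(4) = 4. P is now [[2, 5], [6]].
Step i=3: Q has 3 at row 1, column 2; remove that cell from P, ejecting 5. So w(3) = 5. P is now [[2], [6]].
Step i=2: Q has 2 at row 2, column 1; remove 6 from row 2 of P and reverse-bump: 6 enters row 1 and ejects 2. So w(2) = 2. P is now [[6]].
Step i=1: Q has 1 at row 1, column 1; remove that cell from P, ejecting 6. So w(1) = 6. P is now [].

So w = 6 2 5 4 1 3.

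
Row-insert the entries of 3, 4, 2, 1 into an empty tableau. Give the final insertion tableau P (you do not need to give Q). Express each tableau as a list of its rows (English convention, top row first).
P = [[1, 4], [2], [3]]

Insert 3: appended to row 1. P = [[3]].
Insert 4: appended to row 1. P = [[3, 4]].
Insert 2: 2 bumps 3 from row 1; 3 starts row 2. P = [[2, 4], [3]].
Insert 1: 1 bumps 2 from row 1; 2 bumps 3 from row 2; 3 starts row 3. P = [[1, 4], [2], [3]].

So P = [[1, 4], [2], [3]].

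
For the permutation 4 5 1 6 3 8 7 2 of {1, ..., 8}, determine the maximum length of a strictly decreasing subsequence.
3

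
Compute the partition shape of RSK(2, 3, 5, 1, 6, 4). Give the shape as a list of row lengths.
[4, 2]

RSK row insertion gives P = [[1, 3, 4, 6], [2, 5]], which has shape [4, 2].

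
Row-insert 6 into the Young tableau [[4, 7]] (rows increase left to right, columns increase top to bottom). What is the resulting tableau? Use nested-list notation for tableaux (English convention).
In row 1, 6 replaces 7 (the leftmost entry greater than 6); 7 is bumped to row 2. 7 starts a new row 2. The new tableau is [[4, 6], [7]].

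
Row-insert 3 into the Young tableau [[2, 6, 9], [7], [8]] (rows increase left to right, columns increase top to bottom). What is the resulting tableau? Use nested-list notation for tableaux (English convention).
[[2, 3, 9], [6], [7], [8]]

In row 1, 3 replaces 6 (the leftmost entry greater than 3); 6 is bumped to row 2. In row 2, 6 replaces 7 (the leftmost entry greater than 6); 7 is bumped to row 3. In row 3, 7 replaces 8 (the leftmost entry greater than 7); 8 is bumped to row 4. 8 starts a new row 4. The new tableau is [[2, 3, 9], [6], [7], [8]].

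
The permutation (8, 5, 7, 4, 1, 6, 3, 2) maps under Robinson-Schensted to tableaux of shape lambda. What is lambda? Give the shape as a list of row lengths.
[2, 2, 2, 1, 1]

Row-insert each entry into an empty tableau.

After inserting 8: P = [[8]].
After inserting 5: P = [[5], [8]].
After inserting 7: P = [[5, 7], [8]].
After inserting 4: P = [[4, 7], [5], [8]].
After inserting 1: P = [[1, 7], [4], [5], [8]].
After inserting 6: P = [[1, 6], [4, 7], [5], [8]].
After inserting 3: P = [[1, 3], [4, 6], [5, 7], [8]].
After inserting 2: P = [[1, 2], [3, 6], [4, 7], [5], [8]].

The final insertion tableau P = [[1, 2], [3, 6], [4, 7], [5], [8]] has shape [2, 2, 2, 1, 1].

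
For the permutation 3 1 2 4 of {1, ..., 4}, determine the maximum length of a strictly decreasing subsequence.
2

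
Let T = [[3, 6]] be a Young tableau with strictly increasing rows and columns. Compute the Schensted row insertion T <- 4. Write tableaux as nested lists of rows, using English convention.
[[3, 4], [6]]

In row 1, 4 replaces 6 (the leftmost entry greater than 4); 6 is bumped to row 2. 6 starts a new row 2. The new tableau is [[3, 4], [6]].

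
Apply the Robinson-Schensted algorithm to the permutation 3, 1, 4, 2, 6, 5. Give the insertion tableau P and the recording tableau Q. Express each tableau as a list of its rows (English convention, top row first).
Insert each entry of the permutation into P by Schensted row insertion, recording in Q the position of each new cell.

Insert 3: appended to row 1. P = [[3]].
Insert 1: 1 bumps 3 from row 1; 3 starts row 2. P = [[1], [3]].
Insert 4: appended to row 1. P = [[1, 4], [3]].
Insert 2: 2 bumps 4 from row 1; 4 appends to row 2. P = [[1, 2], [3, 4]].
Insert 6: appended to row 1. P = [[1, 2, 6], [3, 4]].
Insert 5: 5 bumps 6 from row 1; 6 appends to row 2. P = [[1, 2, 5], [3, 4, 6]].

So P = [[1, 2, 5], [3, 4, 6]], Q = [[1, 3, 5], [2, 4, 6]].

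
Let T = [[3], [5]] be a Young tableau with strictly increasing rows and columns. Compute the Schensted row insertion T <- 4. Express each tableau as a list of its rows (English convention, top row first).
[[3, 4], [5]]

4 is larger than every entry of row 1, so it is appended to row 1. The new tableau is [[3, 4], [5]].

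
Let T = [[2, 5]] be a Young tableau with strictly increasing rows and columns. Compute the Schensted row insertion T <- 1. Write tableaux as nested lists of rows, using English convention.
In row 1, 1 replaces 2 (the leftmost entry greater than 1); 2 is bumped to row 2. 2 starts a new row 2. The new tableau is [[1, 5], [2]].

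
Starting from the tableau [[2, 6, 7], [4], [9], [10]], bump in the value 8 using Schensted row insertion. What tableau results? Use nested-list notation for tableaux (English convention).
[[2, 6, 7, 8], [4], [9], [10]]

8 is larger than every entry of row 1, so it is appended to row 1. The new tableau is [[2, 6, 7, 8], [4], [9], [10]].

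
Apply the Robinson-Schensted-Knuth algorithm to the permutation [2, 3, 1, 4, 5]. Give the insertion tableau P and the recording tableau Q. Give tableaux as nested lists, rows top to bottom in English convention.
Insert each entry of the permutation into P by Schensted row insertion, recording in Q the position of each new cell.

Insert 2: appended to row 1. P = [[2]], Q = [[1]].
Insert 3: appended to row 1. P = [[2, 3]], Q = [[1, 2]].
Insert 1: 1 bumps 2 from row 1; 2 starts row 2. P = [[1, 3], [2]], Q = [[1, 2], [3]].
Insert 4: appended to row 1. P = [[1, 3, 4], [2]], Q = [[1, 2, 4], [3]].
Insert 5: appended to row 1. P = [[1, 3, 4, 5], [2]], Q = [[1, 2, 4, 5], [3]].

So P = [[1, 3, 4, 5], [2]], Q = [[1, 2, 4, 5], [3]].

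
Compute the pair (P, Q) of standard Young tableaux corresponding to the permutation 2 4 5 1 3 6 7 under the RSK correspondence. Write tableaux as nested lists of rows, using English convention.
Insert each entry of the permutation into P by Schensted row insertion, recording in Q the position of each new cell.

Insert 2: appended to row 1. P = [[2]], Q = [[1]].
Insert 4: appended to row 1. P = [[2, 4]], Q = [[1, 2]].
Insert 5: appended to row 1. P = [[2, 4, 5]], Q = [[1, 2, 3]].
Insert 1: 1 bumps 2 from row 1; 2 starts row 2. P = [[1, 4, 5], [2]], Q = [[1, 2, 3], [4]].
Insert 3: 3 bumps 4 from row 1; 4 appends to row 2. P = [[1, 3, 5], [2, 4]], Q = [[1, 2, 3], [4, 5]].
Insert 6: appended to row 1. P = [[1, 3, 5, 6], [2, 4]], Q = [[1, 2, 3, 6], [4, 5]].
Insert 7: appended to row 1. P = [[1, 3, 5, 6, 7], [2, 4]], Q = [[1, 2, 3, 6, 7], [4, 5]].

So P = [[1, 3, 5, 6, 7], [2, 4]], Q = [[1, 2, 3, 6, 7], [4, 5]].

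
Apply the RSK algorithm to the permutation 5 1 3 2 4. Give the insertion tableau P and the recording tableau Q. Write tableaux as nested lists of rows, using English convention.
P = [[1, 2, 4], [3], [5]], Q = [[1, 3, 5], [2], [4]]

Insert each entry of the permutation into P by Schensted row insertion, recording in Q the position of each new cell.

Insert 5: appended to row 1. P = [[5]].
Insert 1: 1 bumps 5 from row 1; 5 starts row 2. P = [[1], [5]].
Insert 3: appended to row 1. P = [[1, 3], [5]].
Insert 2: 2 bumps 3 from row 1; 3 bumps 5 from row 2; 5 starts row 3. P = [[1, 2], [3], [5]].
Insert 4: appended to row 1. P = [[1, 2, 4], [3], [5]].

So P = [[1, 2, 4], [3], [5]], Q = [[1, 3, 5], [2], [4]].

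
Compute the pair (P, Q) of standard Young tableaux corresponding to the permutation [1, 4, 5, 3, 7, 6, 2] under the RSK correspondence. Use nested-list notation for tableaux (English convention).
P = [[1, 2, 5, 6], [3, 7], [4]], Q = [[1, 2, 3, 5], [4, 6], [7]]

Insert each entry of the permutation into P by Schensted row insertion, recording in Q the position of each new cell.

Insert 1: appended to row 1. P = [[1]].
Insert 4: appended to row 1. P = [[1, 4]].
Insert 5: appended to row 1. P = [[1, 4, 5]].
Insert 3: 3 bumps 4 from row 1; 4 starts row 2. P = [[1, 3, 5], [4]].
Insert 7: appended to row 1. P = [[1, 3, 5, 7], [4]].
Insert 6: 6 bumps 7 from row 1; 7 appends to row 2. P = [[1, 3, 5, 6], [4, 7]].
Insert 2: 2 bumps 3 from row 1; 3 bumps 4 from row 2; 4 starts row 3. P = [[1, 2, 5, 6], [3, 7], [4]].

So P = [[1, 2, 5, 6], [3, 7], [4]], Q = [[1, 2, 3, 5], [4, 6], [7]].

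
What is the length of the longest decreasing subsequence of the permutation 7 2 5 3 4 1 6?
4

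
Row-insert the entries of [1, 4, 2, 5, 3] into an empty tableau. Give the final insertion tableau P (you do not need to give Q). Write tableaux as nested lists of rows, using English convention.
Insert 1: appended to row 1. P = [[1]].
Insert 4: appended to row 1. P = [[1, 4]].
Insert 2: 2 bumps 4 from row 1; 4 starts row 2. P = [[1, 2], [4]].
Insert 5: appended to row 1. P = [[1, 2, 5], [4]].
Insert 3: 3 bumps 5 from row 1; 5 appends to row 2. P = [[1, 2, 3], [4, 5]].

So P = [[1, 2, 3], [4, 5]].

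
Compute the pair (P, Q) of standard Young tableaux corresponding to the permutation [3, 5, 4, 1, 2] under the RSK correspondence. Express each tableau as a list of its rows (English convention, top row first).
Insert each entry of the permutation into P by Schensted row insertion, recording in Q the position of each new cell.

After inserting 3: P = [[3]].
After inserting 5: P = [[3, 5]].
After inserting 4: P = [[3, 4], [5]].
After inserting 1: P = [[1, 4], [3], [5]].
After inserting 2: P = [[1, 2], [3, 4], [5]].

So P = [[1, 2], [3, 4], [5]], Q = [[1, 2], [3, 5], [4]].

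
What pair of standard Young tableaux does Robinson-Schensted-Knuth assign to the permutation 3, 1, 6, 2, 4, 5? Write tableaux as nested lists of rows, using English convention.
P = [[1, 2, 4, 5], [3, 6]], Q = [[1, 3, 5, 6], [2, 4]]

Insert each entry of the permutation into P by Schensted row insertion, recording in Q the position of each new cell.

Insert 3: appended to row 1. P = [[3]].
Insert 1: 1 bumps 3 from row 1; 3 starts row 2. P = [[1], [3]].
Insert 6: appended to row 1. P = [[1, 6], [3]].
Insert 2: 2 bumps 6 from row 1; 6 appends to row 2. P = [[1, 2], [3, 6]].
Insert 4: appended to row 1. P = [[1, 2, 4], [3, 6]].
Insert 5: appended to row 1. P = [[1, 2, 4, 5], [3, 6]].

So P = [[1, 2, 4, 5], [3, 6]], Q = [[1, 3, 5, 6], [2, 4]].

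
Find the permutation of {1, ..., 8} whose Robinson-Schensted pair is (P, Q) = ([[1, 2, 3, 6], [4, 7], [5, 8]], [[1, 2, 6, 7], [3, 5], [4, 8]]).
Reverse the RSK construction: for i from n down to 1, find the cell of Q containing i, remove the entry at that cell from P, and reverse-bump it up through P; the value ejected from row 1 is w(i).

Step i=8: Q has 8 at row 3, column 2; remove 8 from row 3 of P and reverse-bump: 8 enters row 2 and ejects 7; 7 enters row 1 and ejects 6. So w(8) = 6. P is now [[1, 2, 3, 7], [4, 8], [5]].
Step i=7: Q has 7 at row 1, column 4; remove that cell from P, ejecting 7. So w(7) = 7. P is now [[1, 2, 3], [4, 8], [5]].
Step i=6: Q has 6 at row 1, column 3; remove that cell from P, ejecting 3. So w(6) = 3. P is now [[1, 2], [4, 8], [5]].
Step i=5: Q has 5 at row 2, column 2; remove 8 from row 2 of P and reverse-bump: 8 enters row 1 and ejects 2. So w(5) = 2. P is now [[1, 8], [4], [5]].
Step i=4: Q has 4 at row 3, column 1; remove 5 from row 3 of P and reverse-bump: 5 enters row 2 and ejects 4; 4 enters row 1 and ejects 1. So w(4) = 1. P is now [[4, 8], [5]].
Step i=3: Q has 3 at row 2, column 1; remove 5 from row 2 of P and reverse-bump: 5 enters row 1 and ejects 4. So w(3) = 4. P is now [[5, 8]].
Step i=2: Q has 2 at row 1, column 2; remove that cell from P, ejecting 8. So w(2) = 8. P is now [[5]].
Step i=1: Q has 1 at row 1, column 1; remove that cell from P, ejecting 5. So w(1) = 5. P is now [].

So w = 5 8 4 1 2 3 7 6.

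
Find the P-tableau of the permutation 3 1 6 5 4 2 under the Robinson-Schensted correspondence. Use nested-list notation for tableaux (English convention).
P = [[1, 2], [3, 4], [5], [6]]

After inserting 3: P = [[3]].
After inserting 1: P = [[1], [3]].
After inserting 6: P = [[1, 6], [3]].
After inserting 5: P = [[1, 5], [3, 6]].
After inserting 4: P = [[1, 4], [3, 5], [6]].
After inserting 2: P = [[1, 2], [3, 4], [5], [6]].

So P = [[1, 2], [3, 4], [5], [6]].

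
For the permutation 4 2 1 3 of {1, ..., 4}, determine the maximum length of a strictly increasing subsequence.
2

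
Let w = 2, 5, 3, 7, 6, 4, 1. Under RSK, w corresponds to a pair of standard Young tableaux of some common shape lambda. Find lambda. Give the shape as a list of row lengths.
Row-insert each entry into an empty tableau.

After inserting 2: P = [[2]].
After inserting 5: P = [[2, 5]].
After inserting 3: P = [[2, 3], [5]].
After inserting 7: P = [[2, 3, 7], [5]].
After inserting 6: P = [[2, 3, 6], [5, 7]].
After inserting 4: P = [[2, 3, 4], [5, 6], [7]].
After inserting 1: P = [[1, 3, 4], [2, 6], [5], [7]].

The final insertion tableau P = [[1, 3, 4], [2, 6], [5], [7]] has shape [3, 2, 1, 1].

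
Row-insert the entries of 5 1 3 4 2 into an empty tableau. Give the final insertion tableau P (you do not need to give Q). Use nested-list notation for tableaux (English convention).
Insert 5: appended to row 1. P = [[5]].
Insert 1: 1 bumps 5 from row 1; 5 starts row 2. P = [[1], [5]].
Insert 3: appended to row 1. P = [[1, 3], [5]].
Insert 4: appended to row 1. P = [[1, 3, 4], [5]].
Insert 2: 2 bumps 3 from row 1; 3 bumps 5 from row 2; 5 starts row 3. P = [[1, 2, 4], [3], [5]].

So P = [[1, 2, 4], [3], [5]].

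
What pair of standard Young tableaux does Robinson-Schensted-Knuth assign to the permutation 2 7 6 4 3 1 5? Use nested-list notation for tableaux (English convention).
Insert each entry of the permutation into P by Schensted row insertion, recording in Q the position of each new cell.

After inserting 2: P = [[2]].
After inserting 7: P = [[2, 7]].
After inserting 6: P = [[2, 6], [7]].
After inserting 4: P = [[2, 4], [6], [7]].
After inserting 3: P = [[2, 3], [4], [6], [7]].
After inserting 1: P = [[1, 3], [2], [4], [6], [7]].
After inserting 5: P = [[1, 3, 5], [2], [4], [6], [7]].

So P = [[1, 3, 5], [2], [4], [6], [7]], Q = [[1, 2, 7], [3], [4], [5], [6]].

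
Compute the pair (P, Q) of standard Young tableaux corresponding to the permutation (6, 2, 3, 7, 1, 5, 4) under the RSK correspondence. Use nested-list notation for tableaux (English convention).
Insert each entry of the permutation into P by Schensted row insertion, recording in Q the position of each new cell.

After inserting 6: P = [[6]].
After inserting 2: P = [[2], [6]].
After inserting 3: P = [[2, 3], [6]].
After inserting 7: P = [[2, 3, 7], [6]].
After inserting 1: P = [[1, 3, 7], [2], [6]].
After inserting 5: P = [[1, 3, 5], [2, 7], [6]].
After inserting 4: P = [[1, 3, 4], [2, 5], [6, 7]].

So P = [[1, 3, 4], [2, 5], [6, 7]], Q = [[1, 3, 4], [2, 6], [5, 7]].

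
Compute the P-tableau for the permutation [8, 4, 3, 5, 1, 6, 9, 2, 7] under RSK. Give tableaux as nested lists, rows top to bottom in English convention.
Insert 8: appended to row 1. P = [[8]].
Insert 4: 4 bumps 8 from row 1; 8 starts row 2. P = [[4], [8]].
Insert 3: 3 bumps 4 from row 1; 4 bumps 8 from row 2; 8 starts row 3. P = [[3], [4], [8]].
Insert 5: appended to row 1. P = [[3, 5], [4], [8]].
Insert 1: 1 bumps 3 from row 1; 3 bumps 4 from row 2; 4 bumps 8 from row 3; 8 starts row 4. P = [[1, 5], [3], [4], [8]].
Insert 6: appended to row 1. P = [[1, 5, 6], [3], [4], [8]].
Insert 9: appended to row 1. P = [[1, 5, 6, 9], [3], [4], [8]].
Insert 2: 2 bumps 5 from row 1; 5 appends to row 2. P = [[1, 2, 6, 9], [3, 5], [4], [8]].
Insert 7: 7 bumps 9 from row 1; 9 appends to row 2. P = [[1, 2, 6, 7], [3, 5, 9], [4], [8]].

So P = [[1, 2, 6, 7], [3, 5, 9], [4], [8]].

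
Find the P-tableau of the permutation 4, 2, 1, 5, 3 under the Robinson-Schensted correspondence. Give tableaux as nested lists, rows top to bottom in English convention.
P = [[1, 3], [2, 5], [4]]

After inserting 4: P = [[4]].
After inserting 2: P = [[2], [4]].
After inserting 1: P = [[1], [2], [4]].
After inserting 5: P = [[1, 5], [2], [4]].
After inserting 3: P = [[1, 3], [2, 5], [4]].

So P = [[1, 3], [2, 5], [4]].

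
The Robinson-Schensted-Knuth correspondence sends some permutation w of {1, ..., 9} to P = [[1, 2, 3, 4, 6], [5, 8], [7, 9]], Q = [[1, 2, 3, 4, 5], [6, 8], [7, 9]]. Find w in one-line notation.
1 2 3 7 9 5 4 8 6

Reverse the RSK construction: for i from n down to 1, find the cell of Q containing i, remove the entry at that cell from P, and reverse-bump it up through P; the value ejected from row 1 is w(i).

Step i=9: Q has 9 at row 3, column 2; remove 9 from row 3 of P and reverse-bump: 9 enters row 2 and ejects 8; 8 enters row 1 and ejects 6. So w(9) = 6. P is now [[1, 2, 3, 4, 8], [5, 9], [7]].
Step i=8: Q has 8 at row 2, column 2; remove 9 from row 2 of P and reverse-bump: 9 enters row 1 and ejects 8. So w(8) = 8. P is now [[1, 2, 3, 4, 9], [5], [7]].
Step i=7: Q has 7 at row 3, column 1; remove 7 from row 3 of P and reverse-bump: 7 enters row 2 and ejects 5; 5 enters row 1 and ejects 4. So w(7) = 4. P is now [[1, 2, 3, 5, 9], [7]].
Step i=6: Q has 6 at row 2, column 1; remove 7 from row 2 of P and reverse-bump: 7 enters row 1 and ejects 5. So w(6) = 5. P is now [[1, 2, 3, 7, 9]].
Step i=5: Q has 5 at row 1, column 5; remove that cell from P, ejecting 9. So w(5) = 9. P is now [[1, 2, 3, 7]].
Step i=4: Q has 4 at row 1, column 4; remove that cell from P, ejecting 7. So w(4) = 7. P is now [[1, 2, 3]].
Step i=3: Q has 3 at row 1, column 3; remove that cell from P, ejecting 3. So w(3) = 3. P is now [[1, 2]].
Step i=2: Q has 2 at row 1, column 2; remove that cell from P, ejecting 2. So w(2) = 2. P is now [[1]].
Step i=1: Q has 1 at row 1, column 1; remove that cell from P, ejecting 1. So w(1) = 1. P is now [].

So w = 1 2 3 7 9 5 4 8 6.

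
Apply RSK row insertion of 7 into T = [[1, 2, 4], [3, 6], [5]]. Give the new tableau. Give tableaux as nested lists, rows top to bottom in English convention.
[[1, 2, 4, 7], [3, 6], [5]]

7 is larger than every entry of row 1, so it is appended to row 1. The new tableau is [[1, 2, 4, 7], [3, 6], [5]].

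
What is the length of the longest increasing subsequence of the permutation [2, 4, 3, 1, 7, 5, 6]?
4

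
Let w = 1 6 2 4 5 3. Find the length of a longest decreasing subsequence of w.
3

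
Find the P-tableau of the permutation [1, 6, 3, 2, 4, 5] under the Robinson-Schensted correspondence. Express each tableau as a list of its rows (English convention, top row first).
Insert 1: appended to row 1. P = [[1]].
Insert 6: appended to row 1. P = [[1, 6]].
Insert 3: 3 bumps 6 from row 1; 6 starts row 2. P = [[1, 3], [6]].
Insert 2: 2 bumps 3 from row 1; 3 bumps 6 from row 2; 6 starts row 3. P = [[1, 2], [3], [6]].
Insert 4: appended to row 1. P = [[1, 2, 4], [3], [6]].
Insert 5: appended to row 1. P = [[1, 2, 4, 5], [3], [6]].

So P = [[1, 2, 4, 5], [3], [6]].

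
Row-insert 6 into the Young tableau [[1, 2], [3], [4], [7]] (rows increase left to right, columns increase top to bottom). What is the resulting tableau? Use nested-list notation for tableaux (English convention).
6 is larger than every entry of row 1, so it is appended to row 1. The new tableau is [[1, 2, 6], [3], [4], [7]].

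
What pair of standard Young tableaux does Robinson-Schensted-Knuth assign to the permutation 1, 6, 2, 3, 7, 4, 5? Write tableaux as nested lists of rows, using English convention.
Insert each entry of the permutation into P by Schensted row insertion, recording in Q the position of each new cell.

Insert 1: appended to row 1. P = [[1]].
Insert 6: appended to row 1. P = [[1, 6]].
Insert 2: 2 bumps 6 from row 1; 6 starts row 2. P = [[1, 2], [6]].
Insert 3: appended to row 1. P = [[1, 2, 3], [6]].
Insert 7: appended to row 1. P = [[1, 2, 3, 7], [6]].
Insert 4: 4 bumps 7 from row 1; 7 appends to row 2. P = [[1, 2, 3, 4], [6, 7]].
Insert 5: appended to row 1. P = [[1, 2, 3, 4, 5], [6, 7]].

So P = [[1, 2, 3, 4, 5], [6, 7]], Q = [[1, 2, 4, 5, 7], [3, 6]].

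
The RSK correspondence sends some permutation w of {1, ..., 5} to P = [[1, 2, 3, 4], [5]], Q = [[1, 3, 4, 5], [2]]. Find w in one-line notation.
Reverse the RSK construction: for i from n down to 1, find the cell of Q containing i, remove the entry at that cell from P, and reverse-bump it up through P; the value ejected from row 1 is w(i).

Step i=5: Q has 5 at row 1, column 4; remove that cell from P, ejecting 4. So w(5) = 4. P is now [[1, 2, 3], [5]].
Step i=4: Q has 4 at row 1, column 3; remove that cell from P, ejecting 3. So w(4) = 3. P is now [[1, 2], [5]].
Step i=3: Q has 3 at row 1, column 2; remove that cell from P, ejecting 2. So w(3) = 2. P is now [[1], [5]].
Step i=2: Q has 2 at row 2, column 1; remove 5 from row 2 of P and reverse-bump: 5 enters row 1 and ejects 1. So w(2) = 1. P is now [[5]].
Step i=1: Q has 1 at row 1, column 1; remove that cell from P, ejecting 5. So w(1) = 5. P is now [].

So w = 5 1 2 3 4.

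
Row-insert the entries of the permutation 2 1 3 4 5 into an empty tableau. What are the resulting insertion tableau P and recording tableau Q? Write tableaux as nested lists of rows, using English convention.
P = [[1, 3, 4, 5], [2]], Q = [[1, 3, 4, 5], [2]]

Insert each entry of the permutation into P by Schensted row insertion, recording in Q the position of each new cell.

Insert 2: appended to row 1. P = [[2]].
Insert 1: 1 bumps 2 from row 1; 2 starts row 2. P = [[1], [2]].
Insert 3: appended to row 1. P = [[1, 3], [2]].
Insert 4: appended to row 1. P = [[1, 3, 4], [2]].
Insert 5: appended to row 1. P = [[1, 3, 4, 5], [2]].

So P = [[1, 3, 4, 5], [2]], Q = [[1, 3, 4, 5], [2]].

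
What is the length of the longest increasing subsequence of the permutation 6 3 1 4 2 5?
3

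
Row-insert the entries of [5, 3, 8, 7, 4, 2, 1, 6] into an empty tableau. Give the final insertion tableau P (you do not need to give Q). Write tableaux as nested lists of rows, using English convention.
Insert 5: appended to row 1. P = [[5]].
Insert 3: 3 bumps 5 from row 1; 5 starts row 2. P = [[3], [5]].
Insert 8: appended to row 1. P = [[3, 8], [5]].
Insert 7: 7 bumps 8 from row 1; 8 appends to row 2. P = [[3, 7], [5, 8]].
Insert 4: 4 bumps 7 from row 1; 7 bumps 8 from row 2; 8 starts row 3. P = [[3, 4], [5, 7], [8]].
Insert 2: 2 bumps 3 from row 1; 3 bumps 5 from row 2; 5 bumps 8 from row 3; 8 starts row 4. P = [[2, 4], [3, 7], [5], [8]].
Insert 1: 1 bumps 2 from row 1; 2 bumps 3 from row 2; 3 bumps 5 from row 3; 5 bumps 8 from row 4; 8 starts row 5. P = [[1, 4], [2, 7], [3], [5], [8]].
Insert 6: appended to row 1. P = [[1, 4, 6], [2, 7], [3], [5], [8]].

So P = [[1, 4, 6], [2, 7], [3], [5], [8]].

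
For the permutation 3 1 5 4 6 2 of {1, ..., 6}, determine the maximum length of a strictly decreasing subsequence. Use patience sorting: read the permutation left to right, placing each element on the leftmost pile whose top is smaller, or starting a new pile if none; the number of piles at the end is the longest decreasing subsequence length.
3

3: new pile. tops = [3]
1: new pile. tops = [3, 1]
5: onto pile 1 (replacing 3). tops = [5, 1]
4: onto pile 2 (replacing 1). tops = [5, 4]
6: onto pile 1 (replacing 5). tops = [6, 4]
2: new pile. tops = [6, 4, 2]

3 piles, so the longest decreasing subsequence has length 3.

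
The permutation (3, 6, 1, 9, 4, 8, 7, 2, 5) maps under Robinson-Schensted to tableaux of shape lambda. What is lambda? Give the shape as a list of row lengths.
RSK row insertion gives P = [[1, 2, 5], [3, 4, 7], [6, 8], [9]], which has shape [3, 3, 2, 1].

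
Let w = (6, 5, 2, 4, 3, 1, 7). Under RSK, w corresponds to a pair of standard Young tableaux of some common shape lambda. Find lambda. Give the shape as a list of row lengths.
[3, 1, 1, 1, 1]

Row-insert each entry into an empty tableau.

After inserting 6: P = [[6]].
After inserting 5: P = [[5], [6]].
After inserting 2: P = [[2], [5], [6]].
After inserting 4: P = [[2, 4], [5], [6]].
After inserting 3: P = [[2, 3], [4], [5], [6]].
After inserting 1: P = [[1, 3], [2], [4], [5], [6]].
After inserting 7: P = [[1, 3, 7], [2], [4], [5], [6]].

The final insertion tableau P = [[1, 3, 7], [2], [4], [5], [6]] has shape [3, 1, 1, 1, 1].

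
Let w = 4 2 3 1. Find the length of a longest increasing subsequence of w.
2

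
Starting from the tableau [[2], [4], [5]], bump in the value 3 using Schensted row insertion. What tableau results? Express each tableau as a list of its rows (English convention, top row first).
[[2, 3], [4], [5]]

3 is larger than every entry of row 1, so it is appended to row 1. The new tableau is [[2, 3], [4], [5]].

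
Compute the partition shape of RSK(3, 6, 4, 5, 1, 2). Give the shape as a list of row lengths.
Row-insert each entry into an empty tableau.

After inserting 3: P = [[3]].
After inserting 6: P = [[3, 6]].
After inserting 4: P = [[3, 4], [6]].
After inserting 5: P = [[3, 4, 5], [6]].
After inserting 1: P = [[1, 4, 5], [3], [6]].
After inserting 2: P = [[1, 2, 5], [3, 4], [6]].

The final insertion tableau P = [[1, 2, 5], [3, 4], [6]] has shape [3, 2, 1].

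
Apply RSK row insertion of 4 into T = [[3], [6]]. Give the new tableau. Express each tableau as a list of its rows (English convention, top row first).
4 is larger than every entry of row 1, so it is appended to row 1. The new tableau is [[3, 4], [6]].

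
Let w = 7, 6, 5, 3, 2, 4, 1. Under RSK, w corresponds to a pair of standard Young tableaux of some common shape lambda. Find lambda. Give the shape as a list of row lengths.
Row-insert each entry into an empty tableau.

After inserting 7: P = [[7]].
After inserting 6: P = [[6], [7]].
After inserting 5: P = [[5], [6], [7]].
After inserting 3: P = [[3], [5], [6], [7]].
After inserting 2: P = [[2], [3], [5], [6], [7]].
After inserting 4: P = [[2, 4], [3], [5], [6], [7]].
After inserting 1: P = [[1, 4], [2], [3], [5], [6], [7]].

The final insertion tableau P = [[1, 4], [2], [3], [5], [6], [7]] has shape [2, 1, 1, 1, 1, 1].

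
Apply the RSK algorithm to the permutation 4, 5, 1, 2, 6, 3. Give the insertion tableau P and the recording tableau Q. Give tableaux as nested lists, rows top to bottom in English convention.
Insert each entry of the permutation into P by Schensted row insertion, recording in Q the position of each new cell.

Insert 4: appended to row 1. P = [[4]].
Insert 5: appended to row 1. P = [[4, 5]].
Insert 1: 1 bumps 4 from row 1; 4 starts row 2. P = [[1, 5], [4]].
Insert 2: 2 bumps 5 from row 1; 5 appends to row 2. P = [[1, 2], [4, 5]].
Insert 6: appended to row 1. P = [[1, 2, 6], [4, 5]].
Insert 3: 3 bumps 6 from row 1; 6 appends to row 2. P = [[1, 2, 3], [4, 5, 6]].

So P = [[1, 2, 3], [4, 5, 6]], Q = [[1, 2, 5], [3, 4, 6]].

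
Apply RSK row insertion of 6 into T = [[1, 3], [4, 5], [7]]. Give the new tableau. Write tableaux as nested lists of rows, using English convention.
6 is larger than every entry of row 1, so it is appended to row 1. The new tableau is [[1, 3, 6], [4, 5], [7]].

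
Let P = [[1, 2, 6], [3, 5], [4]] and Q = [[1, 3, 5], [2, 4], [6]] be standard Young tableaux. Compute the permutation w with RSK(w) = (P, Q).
4 1 5 3 6 2

Reverse RSK: for i = n, n-1, ..., 1, locate i in Q, remove the corresponding corner cell from P, and reverse-bump its entry up through P; the value ejected from row 1 is w(i).

So w = 4 1 5 3 6 2.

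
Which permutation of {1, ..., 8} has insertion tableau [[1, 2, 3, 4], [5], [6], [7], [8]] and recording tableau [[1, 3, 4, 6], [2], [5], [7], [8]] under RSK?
Reverse the RSK construction: for i from n down to 1, find the cell of Q containing i, remove the entry at that cell from P, and reverse-bump it up through P; the value ejected from row 1 is w(i).

Step i=8: Q has 8 at row 5, column 1; remove 8 from row 5 of P and reverse-bump: 8 enters row 4 and ejects 7; 7 enters row 3 and ejects 6; 6 enters row 2 and ejects 5; 5 enters row 1 and ejects 4. So w(8) = 4. P is now [[1, 2, 3, 5], [6], [7], [8]].
Step i=7: Q has 7 at row 4, column 1; remove 8 from row 4 of P and reverse-bump: 8 enters row 3 and ejects 7; 7 enters row 2 and ejects 6; 6 enters row 1 and ejects 5. So w(7) = 5. P is now [[1, 2, 3, 6], [7], [8]].
Step i=6: Q has 6 at row 1, column 4; remove that cell from P, ejecting 6. So w(6) = 6. P is now [[1, 2, 3], [7], [8]].
Step i=5: Q has 5 at row 3, column 1; remove 8 from row 3 of P and reverse-bump: 8 enters row 2 and ejects 7; 7 enters row 1 and ejects 3. So w(5) = 3. P is now [[1, 2, 7], [8]].
Step i=4: Q has 4 at row 1, column 3; remove that cell from P, ejecting 7. So w(4) = 7. P is now [[1, 2], [8]].
Step i=3: Q has 3 at row 1, column 2; remove that cell from P, ejecting 2. So w(3) = 2. P is now [[1], [8]].
Step i=2: Q has 2 at row 2, column 1; remove 8 from row 2 of P and reverse-bump: 8 enters row 1 and ejects 1. So w(2) = 1. P is now [[8]].
Step i=1: Q has 1 at row 1, column 1; remove that cell from P, ejecting 8. So w(1) = 8. P is now [].

So w = 8 1 2 7 3 6 5 4.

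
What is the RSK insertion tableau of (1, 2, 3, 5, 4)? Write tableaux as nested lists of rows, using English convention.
Insert 1: appended to row 1. P = [[1]].
Insert 2: appended to row 1. P = [[1, 2]].
Insert 3: appended to row 1. P = [[1, 2, 3]].
Insert 5: appended to row 1. P = [[1, 2, 3, 5]].
Insert 4: 4 bumps 5 from row 1; 5 starts row 2. P = [[1, 2, 3, 4], [5]].

So P = [[1, 2, 3, 4], [5]].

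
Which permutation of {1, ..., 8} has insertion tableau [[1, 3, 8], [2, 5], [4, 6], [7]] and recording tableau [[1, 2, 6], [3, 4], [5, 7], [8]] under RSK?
4 7 2 6 1 8 5 3

Reverse the RSK construction: for i from n down to 1, find the cell of Q containing i, remove the entry at that cell from P, and reverse-bump it up through P; the value ejected from row 1 is w(i).

Step i=8: Q has 8 at row 4, column 1; remove 7 from row 4 of P and reverse-bump: 7 enters row 3 and ejects 6; 6 enters row 2 and ejects 5; 5 enters row 1 and ejects 3. So w(8) = 3. P is now [[1, 5, 8], [2, 6], [4, 7]].
Step i=7: Q has 7 at row 3, column 2; remove 7 from row 3 of P and reverse-bump: 7 enters row 2 and ejects 6; 6 enters row 1 and ejects 5. So w(7) = 5. P is now [[1, 6, 8], [2, 7], [4]].
Step i=6: Q has 6 at row 1, column 3; remove that cell from P, ejecting 8. So w(6) = 8. P is now [[1, 6], [2, 7], [4]].
Step i=5: Q has 5 at row 3, column 1; remove 4 from row 3 of P and reverse-bump: 4 enters row 2 and ejects 2; 2 enters row 1 and ejects 1. So w(5) = 1. P is now [[2, 6], [4, 7]].
Step i=4: Q has 4 at row 2, column 2; remove 7 from row 2 of P and reverse-bump: 7 enters row 1 and ejects 6. So w(4) = 6. P is now [[2, 7], [4]].
Step i=3: Q has 3 at row 2, column 1; remove 4 from row 2 of P and reverse-bump: 4 enters row 1 and ejects 2. So w(3) = 2. P is now [[4, 7]].
Step i=2: Q has 2 at row 1, column 2; remove that cell from P, ejecting 7. So w(2) = 7. P is now [[4]].
Step i=1: Q has 1 at row 1, column 1; remove that cell from P, ejecting 4. So w(1) = 4. P is now [].

So w = 4 7 2 6 1 8 5 3.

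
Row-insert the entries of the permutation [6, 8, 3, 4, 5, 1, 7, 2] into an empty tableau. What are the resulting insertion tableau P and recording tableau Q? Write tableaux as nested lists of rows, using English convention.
Insert each entry of the permutation into P by Schensted row insertion, recording in Q the position of each new cell.

Insert 6: appended to row 1. P = [[6]].
Insert 8: appended to row 1. P = [[6, 8]].
Insert 3: 3 bumps 6 from row 1; 6 starts row 2. P = [[3, 8], [6]].
Insert 4: 4 bumps 8 from row 1; 8 appends to row 2. P = [[3, 4], [6, 8]].
Insert 5: appended to row 1. P = [[3, 4, 5], [6, 8]].
Insert 1: 1 bumps 3 from row 1; 3 bumps 6 from row 2; 6 starts row 3. P = [[1, 4, 5], [3, 8], [6]].
Insert 7: appended to row 1. P = [[1, 4, 5, 7], [3, 8], [6]].
Insert 2: 2 bumps 4 from row 1; 4 bumps 8 from row 2; 8 appends to row 3. P = [[1, 2, 5, 7], [3, 4], [6, 8]].

So P = [[1, 2, 5, 7], [3, 4], [6, 8]], Q = [[1, 2, 5, 7], [3, 4], [6, 8]].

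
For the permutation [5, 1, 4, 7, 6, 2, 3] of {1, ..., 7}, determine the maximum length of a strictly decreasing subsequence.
3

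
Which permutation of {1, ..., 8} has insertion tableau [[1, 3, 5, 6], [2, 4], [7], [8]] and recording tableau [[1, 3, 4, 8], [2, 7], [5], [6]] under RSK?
Reverse the RSK construction: for i from n down to 1, find the cell of Q containing i, remove the entry at that cell from P, and reverse-bump it up through P; the value ejected from row 1 is w(i).

Step i=8: Q has 8 at row 1, column 4; remove that cell from P, ejecting 6. So w(8) = 6. P is now [[1, 3, 5], [2, 4], [7], [8]].
Step i=7: Q has 7 at row 2, column 2; remove 4 from row 2 of P and reverse-bump: 4 enters row 1 and ejects 3. So w(7) = 3. P is now [[1, 4, 5], [2], [7], [8]].
Step i=6: Q has 6 at row 4, column 1; remove 8 from row 4 of P and reverse-bump: 8 enters row 3 and ejects 7; 7 enters row 2 and ejects 2; 2 enters row 1 and ejects 1. So w(6) = 1. P is now [[2, 4, 5], [7], [8]].
Step i=5: Q has 5 at row 3, column 1; remove 8 from row 3 of P and reverse-bump: 8 enters row 2 and ejects 7; 7 enters row 1 and ejects 5. So w(5) = 5. P is now [[2, 4, 7], [8]].
Step i=4: Q has 4 at row 1, column 3; remove that cell from P, ejecting 7. So w(4) = 7. P is now [[2, 4], [8]].
Step i=3: Q has 3 at row 1, column 2; remove that cell from P, ejecting 4. So w(3) = 4. P is now [[2], [8]].
Step i=2: Q has 2 at row 2, column 1; remove 8 from row 2 of P and reverse-bump: 8 enters row 1 and ejects 2. So w(2) = 2. P is now [[8]].
Step i=1: Q has 1 at row 1, column 1; remove that cell from P, ejecting 8. So w(1) = 8. P is now [].

So w = 8 2 4 7 5 1 3 6.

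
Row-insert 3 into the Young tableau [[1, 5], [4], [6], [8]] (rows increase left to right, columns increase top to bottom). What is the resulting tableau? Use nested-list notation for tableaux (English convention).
[[1, 3], [4, 5], [6], [8]]

In row 1, 3 replaces 5 (the leftmost entry greater than 3); 5 is bumped to row 2. 5 is appended to row 2. The new tableau is [[1, 3], [4, 5], [6], [8]].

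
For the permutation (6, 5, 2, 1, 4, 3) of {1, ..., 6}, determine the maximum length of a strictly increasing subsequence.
2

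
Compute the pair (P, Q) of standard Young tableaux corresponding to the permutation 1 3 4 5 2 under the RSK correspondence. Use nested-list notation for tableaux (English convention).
P = [[1, 2, 4, 5], [3]], Q = [[1, 2, 3, 4], [5]]

Insert each entry of the permutation into P by Schensted row insertion, recording in Q the position of each new cell.

Insert 1: appended to row 1. P = [[1]].
Insert 3: appended to row 1. P = [[1, 3]].
Insert 4: appended to row 1. P = [[1, 3, 4]].
Insert 5: appended to row 1. P = [[1, 3, 4, 5]].
Insert 2: 2 bumps 3 from row 1; 3 starts row 2. P = [[1, 2, 4, 5], [3]].

So P = [[1, 2, 4, 5], [3]], Q = [[1, 2, 3, 4], [5]].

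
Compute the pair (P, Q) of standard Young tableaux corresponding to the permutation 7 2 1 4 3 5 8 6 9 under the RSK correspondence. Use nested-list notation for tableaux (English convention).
Insert each entry of the permutation into P by Schensted row insertion, recording in Q the position of each new cell.

Insert 7: appended to row 1. P = [[7]].
Insert 2: 2 bumps 7 from row 1; 7 starts row 2. P = [[2], [7]].
Insert 1: 1 bumps 2 from row 1; 2 bumps 7 from row 2; 7 starts row 3. P = [[1], [2], [7]].
Insert 4: appended to row 1. P = [[1, 4], [2], [7]].
Insert 3: 3 bumps 4 from row 1; 4 appends to row 2. P = [[1, 3], [2, 4], [7]].
Insert 5: appended to row 1. P = [[1, 3, 5], [2, 4], [7]].
Insert 8: appended to row 1. P = [[1, 3, 5, 8], [2, 4], [7]].
Insert 6: 6 bumps 8 from row 1; 8 appends to row 2. P = [[1, 3, 5, 6], [2, 4, 8], [7]].
Insert 9: appended to row 1. P = [[1, 3, 5, 6, 9], [2, 4, 8], [7]].

So P = [[1, 3, 5, 6, 9], [2, 4, 8], [7]], Q = [[1, 4, 6, 7, 9], [2, 5, 8], [3]].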